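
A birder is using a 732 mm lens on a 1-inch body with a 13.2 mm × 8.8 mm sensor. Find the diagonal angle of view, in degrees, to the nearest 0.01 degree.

1.24°

Sensor diagonal = √(13.2² + 8.8²) = √251.6800 ≈ 15.8644 mm.
Angle of view α = 2·arctan(d/2f) with d = 15.8644 mm and f = 732 mm.
d/2f = 0.01084; arctan(0.01084) ≈ 0.6209°, so α ≈ 1.2417°.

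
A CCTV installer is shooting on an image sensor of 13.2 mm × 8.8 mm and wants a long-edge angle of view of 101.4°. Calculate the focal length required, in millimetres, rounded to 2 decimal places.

5.40 mm

From α = 2·arctan(w/2f) we get f = w / (2·tan(α/2)).
With w = 13.2 mm and α/2 = 50.7°, tan(α/2) ≈ 1.22176, so f ≈ 13.2 / 2.44352 ≈ 5.4020 mm.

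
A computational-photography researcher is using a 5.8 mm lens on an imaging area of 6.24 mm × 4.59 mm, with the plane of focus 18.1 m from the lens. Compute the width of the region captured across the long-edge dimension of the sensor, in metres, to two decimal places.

dₒ: 18.1 m = 18100 mm.
Similar triangles through the lens centre give W/dₒ = w/dᵢ; with 1/f = 1/dₒ + 1/dᵢ this gives W = w·(dₒ − f)/f.
W = 6.24 mm × (18100 − 5.8) / 5.8 = 6.24 × 3119.6897 ≈ 19466.863 mm = 19.4669 m.

19.47 m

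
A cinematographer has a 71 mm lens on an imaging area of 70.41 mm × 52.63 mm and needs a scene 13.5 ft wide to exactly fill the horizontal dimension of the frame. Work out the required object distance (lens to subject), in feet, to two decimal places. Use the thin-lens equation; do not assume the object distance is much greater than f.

13.85 ft

W: 13.5 ft × 304.8 mm/ft = 4114.80 mm.
Magnification m = w/W = dᵢ/dₒ; combined with 1/f = 1/dₒ + 1/dᵢ this gives dₒ = f·(1 + W/w).
dₒ = 71 mm × (1 + 4114.8/70.41) = 71 × 59.4406 ≈ 4220.280 mm = 4220.280/304.8 ft = 13.8461 ft.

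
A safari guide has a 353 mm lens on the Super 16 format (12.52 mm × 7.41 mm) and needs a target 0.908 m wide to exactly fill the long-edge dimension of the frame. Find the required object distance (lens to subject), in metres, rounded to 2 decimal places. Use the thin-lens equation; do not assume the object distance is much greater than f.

W: 0.908 m = 908 mm.
Magnification m = w/W = dᵢ/dₒ; combined with 1/f = 1/dₒ + 1/dᵢ this gives dₒ = f·(1 + W/w).
dₒ = 353 mm × (1 + 908/12.52) = 353 × 73.5240 ≈ 25953.958 mm = 25.954 m.

25.95 m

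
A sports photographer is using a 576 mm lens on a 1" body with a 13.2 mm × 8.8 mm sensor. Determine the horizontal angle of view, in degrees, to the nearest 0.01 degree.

Angle of view α = 2·arctan(w/2f) with w = 13.2 mm and f = 576 mm.
w/2f = 0.01146; arctan(0.01146) ≈ 0.6565°, so α ≈ 1.3130°.

1.31°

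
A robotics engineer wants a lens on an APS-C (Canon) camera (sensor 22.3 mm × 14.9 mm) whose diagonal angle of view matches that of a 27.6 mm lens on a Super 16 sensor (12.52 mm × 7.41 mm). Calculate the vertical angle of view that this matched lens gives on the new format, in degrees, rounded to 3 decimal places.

16.660°

Sensor diagonal = √(12.52² + 7.41²) = √211.6585 ≈ 14.5485 mm.
Sensor diagonal = √(22.3² + 14.9²) = √719.3000 ≈ 26.8198 mm.
Equal diagonal AOV ⇒ f₂ = f₁ · 26.8198/14.5485 = 27.6 × 1.84347 ≈ 50.8799 mm.
Vertical AOV on the new format = 2·arctan(14.9 / (2 × 50.8799)) = 2·arctan(0.14642) ≈ 16.6605°.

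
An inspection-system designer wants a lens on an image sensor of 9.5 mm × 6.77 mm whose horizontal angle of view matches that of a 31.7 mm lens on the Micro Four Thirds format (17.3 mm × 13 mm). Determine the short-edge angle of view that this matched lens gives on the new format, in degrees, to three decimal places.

Equal horizontal AOV ⇒ f₂ = f₁ · 9.5/17.3 = 31.7 × 0.54913 ≈ 17.4075 mm.
Short-edge AOV on the new format = 2·arctan(6.77 / (2 × 17.4075)) = 2·arctan(0.19446) ≈ 22.0084°.

22.008°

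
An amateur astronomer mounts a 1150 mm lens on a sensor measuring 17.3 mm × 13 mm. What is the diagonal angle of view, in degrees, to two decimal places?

Sensor diagonal = √(17.3² + 13²) = √468.2900 ≈ 21.6400 mm.
Angle of view α = 2·arctan(d/2f) with d = 21.6400 mm and f = 1150 mm.
d/2f = 0.00941; arctan(0.00941) ≈ 0.5391°, so α ≈ 1.0781°.

1.08°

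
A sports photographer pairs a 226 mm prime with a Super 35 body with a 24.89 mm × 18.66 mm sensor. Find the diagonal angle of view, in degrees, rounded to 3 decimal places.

Sensor diagonal = √(24.89² + 18.66²) = √967.7077 ≈ 31.1080 mm.
Angle of view α = 2·arctan(d/2f) with d = 31.1080 mm and f = 226 mm.
d/2f = 0.06882; arctan(0.06882) ≈ 3.9371°, so α ≈ 7.8741°.

7.874°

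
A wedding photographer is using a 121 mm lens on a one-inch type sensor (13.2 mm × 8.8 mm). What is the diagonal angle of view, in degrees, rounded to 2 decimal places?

Sensor diagonal = √(13.2² + 8.8²) = √251.6800 ≈ 15.8644 mm.
Angle of view α = 2·arctan(d/2f) with d = 15.8644 mm and f = 121 mm.
d/2f = 0.06556; arctan(0.06556) ≈ 3.7507°, so α ≈ 7.5014°.

7.50°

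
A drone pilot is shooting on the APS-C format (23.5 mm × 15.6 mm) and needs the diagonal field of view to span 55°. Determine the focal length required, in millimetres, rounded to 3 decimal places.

Sensor diagonal = √(23.5² + 15.6²) = √795.6100 ≈ 28.2066 mm.
From α = 2·arctan(d/2f) we get f = d / (2·tan(α/2)).
With d = 28.2066 mm and α/2 = 27.5°, tan(α/2) ≈ 0.52057, so f ≈ 28.2066 / 1.04113 ≈ 27.0921 mm.

27.092 mm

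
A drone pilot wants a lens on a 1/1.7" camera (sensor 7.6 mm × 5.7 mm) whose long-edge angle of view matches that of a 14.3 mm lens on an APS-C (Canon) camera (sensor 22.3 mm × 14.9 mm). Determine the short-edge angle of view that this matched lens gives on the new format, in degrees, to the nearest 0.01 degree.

Equal long-edge AOV ⇒ f₂ = f₁ · 7.6/22.3 = 14.3 × 0.34081 ≈ 4.8735 mm.
Short-edge AOV on the new format = 2·arctan(5.7 / (2 × 4.8735)) = 2·arctan(0.58479) ≈ 60.6374°.

60.64°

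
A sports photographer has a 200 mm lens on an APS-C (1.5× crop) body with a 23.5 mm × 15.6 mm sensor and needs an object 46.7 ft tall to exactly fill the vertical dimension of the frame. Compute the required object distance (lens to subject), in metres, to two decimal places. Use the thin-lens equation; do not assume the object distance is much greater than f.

182.69 m

W: 46.7 ft × 304.8 mm/ft = 14234.16 mm.
Magnification m = h/W = dᵢ/dₒ; combined with 1/f = 1/dₒ + 1/dᵢ this gives dₒ = f·(1 + W/h).
dₒ = 200 mm × (1 + 14234.2/15.6) = 200 × 913.4461 ≈ 182689.225 mm = 182.689 m.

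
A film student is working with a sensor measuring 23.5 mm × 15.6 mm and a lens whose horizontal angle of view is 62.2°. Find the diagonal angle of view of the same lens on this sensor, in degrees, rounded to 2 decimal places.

From the horizontal AOV: f = 23.5 / (2·tan(31.1°)) = 23.5 / 1.20648 ≈ 19.4782 mm.
Sensor diagonal = √(23.5² + 15.6²) = √795.6100 ≈ 28.2066 mm.
Diagonal AOV = 2·arctan(28.2066 / (2 × 19.4782)) = 2·arctan(0.72405) ≈ 71.8132°.

71.81°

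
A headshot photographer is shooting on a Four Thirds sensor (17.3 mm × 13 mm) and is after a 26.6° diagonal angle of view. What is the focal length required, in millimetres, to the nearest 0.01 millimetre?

45.77 mm

Sensor diagonal = √(17.3² + 13²) = √468.2900 ≈ 21.6400 mm.
From α = 2·arctan(d/2f) we get f = d / (2·tan(α/2)).
With d = 21.6400 mm and α/2 = 13.3°, tan(α/2) ≈ 0.23639, so f ≈ 21.6400 / 0.47278 ≈ 45.7718 mm.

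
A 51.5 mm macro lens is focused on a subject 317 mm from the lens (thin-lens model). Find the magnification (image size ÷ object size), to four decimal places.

0.1940×

Thin lens: 1/f = 1/dₒ + 1/dᵢ → 1/dᵢ = 1/51.5 − 1/317 = 0.0162629 mm⁻¹, so dᵢ ≈ 61.4896 mm.
Magnification m = dᵢ/dₒ = 61.4896/317 ≈ 0.19397.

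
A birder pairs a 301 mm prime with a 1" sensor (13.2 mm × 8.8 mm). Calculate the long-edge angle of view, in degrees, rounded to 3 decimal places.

2.512°

Angle of view α = 2·arctan(w/2f) with w = 13.2 mm and f = 301 mm.
w/2f = 0.02193; arctan(0.02193) ≈ 1.2561°, so α ≈ 2.5122°.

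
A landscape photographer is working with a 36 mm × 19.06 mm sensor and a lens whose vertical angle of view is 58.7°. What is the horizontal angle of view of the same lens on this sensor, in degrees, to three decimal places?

93.450°

From the vertical AOV: f = 19.06 / (2·tan(29.35°)) = 19.06 / 1.12464 ≈ 16.9476 mm.
Horizontal AOV = 2·arctan(36 / (2 × 16.9476)) = 2·arctan(1.06210) ≈ 93.4498°.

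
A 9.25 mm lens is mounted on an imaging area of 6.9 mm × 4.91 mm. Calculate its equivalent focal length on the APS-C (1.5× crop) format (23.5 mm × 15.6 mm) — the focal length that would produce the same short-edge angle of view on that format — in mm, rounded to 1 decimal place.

Equal angle of view means equal height/f ratio, so f₂ = f₁ · (height₂/height₁) = 9.25 × 15.6/4.91.
f₂ = 9.25 × 3.17719 ≈ 29.389 mm.

29.4 mm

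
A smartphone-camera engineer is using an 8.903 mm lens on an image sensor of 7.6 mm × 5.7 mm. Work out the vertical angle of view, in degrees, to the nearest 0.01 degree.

Angle of view α = 2·arctan(h/2f) with h = 5.7 mm and f = 8.903 mm.
h/2f = 0.32012; arctan(0.32012) ≈ 17.7507°, so α ≈ 35.5015°.

35.50°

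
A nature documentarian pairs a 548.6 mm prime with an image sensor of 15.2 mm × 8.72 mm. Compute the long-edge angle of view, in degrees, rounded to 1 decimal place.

Angle of view α = 2·arctan(w/2f) with w = 15.2 mm and f = 548.6 mm.
w/2f = 0.01385; arctan(0.01385) ≈ 0.7937°, so α ≈ 1.5874°.

1.6°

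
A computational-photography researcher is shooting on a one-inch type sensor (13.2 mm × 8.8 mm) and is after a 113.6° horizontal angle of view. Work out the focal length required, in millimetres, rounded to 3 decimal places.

From α = 2·arctan(w/2f) we get f = w / (2·tan(α/2)).
With w = 13.2 mm and α/2 = 56.8°, tan(α/2) ≈ 1.52816, so f ≈ 13.2 / 3.05632 ≈ 4.3189 mm.

4.319 mm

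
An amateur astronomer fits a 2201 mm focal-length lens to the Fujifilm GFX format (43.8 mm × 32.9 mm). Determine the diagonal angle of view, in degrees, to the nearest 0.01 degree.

Sensor diagonal = √(43.8² + 32.9²) = √3000.8500 ≈ 54.7800 mm.
Angle of view α = 2·arctan(d/2f) with d = 54.7800 mm and f = 2201 mm.
d/2f = 0.01244; arctan(0.01244) ≈ 0.7130°, so α ≈ 1.4259°.

1.43°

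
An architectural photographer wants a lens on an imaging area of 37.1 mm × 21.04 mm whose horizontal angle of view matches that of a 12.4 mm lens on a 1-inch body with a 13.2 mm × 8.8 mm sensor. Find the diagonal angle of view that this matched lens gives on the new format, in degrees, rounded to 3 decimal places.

62.924°

Equal horizontal AOV ⇒ f₂ = f₁ · 37.1/13.2 = 12.4 × 2.81061 ≈ 34.8515 mm.
Sensor diagonal = √(37.1² + 21.04²) = √1819.0916 ≈ 42.6508 mm.
Diagonal AOV on the new format = 2·arctan(42.6508 / (2 × 34.8515)) = 2·arctan(0.61189) ≈ 62.9244°.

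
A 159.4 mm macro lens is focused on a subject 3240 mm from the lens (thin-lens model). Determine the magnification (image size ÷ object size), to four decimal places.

0.0517×

Thin lens: 1/f = 1/dₒ + 1/dᵢ → 1/dᵢ = 1/159.4 − 1/3240 = 0.0059649 mm⁻¹, so dᵢ ≈ 167.6479 mm.
Magnification m = dᵢ/dₒ = 167.6479/3240 ≈ 0.05174.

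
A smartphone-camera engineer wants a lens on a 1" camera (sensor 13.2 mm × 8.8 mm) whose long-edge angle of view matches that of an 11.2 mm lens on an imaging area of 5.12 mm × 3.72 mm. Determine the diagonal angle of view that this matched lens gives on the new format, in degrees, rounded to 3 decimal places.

30.721°

Equal long-edge AOV ⇒ f₂ = f₁ · 13.2/5.12 = 11.2 × 2.57812 ≈ 28.8750 mm.
Sensor diagonal = √(13.2² + 8.8²) = √251.6800 ≈ 15.8644 mm.
Diagonal AOV on the new format = 2·arctan(15.8644 / (2 × 28.8750)) = 2·arctan(0.27471) ≈ 30.7215°.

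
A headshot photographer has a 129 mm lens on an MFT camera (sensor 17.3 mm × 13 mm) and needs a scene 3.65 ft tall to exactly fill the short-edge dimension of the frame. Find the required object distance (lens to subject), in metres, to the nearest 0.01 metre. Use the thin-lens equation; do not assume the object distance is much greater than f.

W: 3.65 ft × 304.8 mm/ft = 1112.52 mm.
Magnification m = h/W = dᵢ/dₒ; combined with 1/f = 1/dₒ + 1/dᵢ this gives dₒ = f·(1 + W/h).
dₒ = 129 mm × (1 + 1112.52/13) = 129 × 86.5785 ≈ 11168.621 mm = 11.1686 m.

11.17 m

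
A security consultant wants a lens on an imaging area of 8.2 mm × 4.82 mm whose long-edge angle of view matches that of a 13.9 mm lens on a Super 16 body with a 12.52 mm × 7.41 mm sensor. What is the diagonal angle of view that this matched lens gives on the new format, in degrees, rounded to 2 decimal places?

Equal long-edge AOV ⇒ f₂ = f₁ · 8.2/12.52 = 13.9 × 0.65495 ≈ 9.1038 mm.
Sensor diagonal = √(8.2² + 4.82²) = √90.4724 ≈ 9.5117 mm.
Diagonal AOV on the new format = 2·arctan(9.5117 / (2 × 9.1038)) = 2·arctan(0.52240) ≈ 55.1652°.

55.17°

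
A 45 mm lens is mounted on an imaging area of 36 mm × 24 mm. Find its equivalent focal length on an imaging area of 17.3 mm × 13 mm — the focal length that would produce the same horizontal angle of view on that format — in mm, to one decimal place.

Equal angle of view means equal width/f ratio, so f₂ = f₁ · (width₂/width₁) = 45 × 17.3/36.
f₂ = 45 × 0.48056 ≈ 21.625 mm.

21.6 mm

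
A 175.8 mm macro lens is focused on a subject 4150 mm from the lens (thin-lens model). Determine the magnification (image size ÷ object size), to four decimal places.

0.0442×

Thin lens: 1/f = 1/dₒ + 1/dᵢ → 1/dᵢ = 1/175.8 − 1/4150 = 0.0054473 mm⁻¹, so dᵢ ≈ 183.5766 mm.
Magnification m = dᵢ/dₒ = 183.5766/4150 ≈ 0.04424.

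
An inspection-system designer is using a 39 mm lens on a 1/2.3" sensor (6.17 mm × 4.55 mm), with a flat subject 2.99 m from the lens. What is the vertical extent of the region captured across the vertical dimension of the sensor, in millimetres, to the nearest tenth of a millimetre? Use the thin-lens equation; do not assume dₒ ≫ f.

dₒ: 2.99 m = 2990 mm.
Similar triangles through the lens centre give W/dₒ = h/dᵢ; with 1/f = 1/dₒ + 1/dᵢ this gives W = h·(dₒ − f)/f.
W = 4.55 mm × (2990 − 39) / 39 = 4.55 × 75.6667 ≈ 344.283 mm.

344.3 mm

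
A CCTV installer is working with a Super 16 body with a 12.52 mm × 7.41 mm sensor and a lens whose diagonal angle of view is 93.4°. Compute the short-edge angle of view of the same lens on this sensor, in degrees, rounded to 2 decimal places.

Sensor diagonal = √(12.52² + 7.41²) = √211.6585 ≈ 14.5485 mm.
From the diagonal AOV: f = 14.5485 / (2·tan(46.7°)) = 14.5485 / 2.12235 ≈ 6.8549 mm.
Short-edge AOV = 2·arctan(7.41 / (2 × 6.8549)) = 2·arctan(0.54049) ≈ 56.7815°.

56.78°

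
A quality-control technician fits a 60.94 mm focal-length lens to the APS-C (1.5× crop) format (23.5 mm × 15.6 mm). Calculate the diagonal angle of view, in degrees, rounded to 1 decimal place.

26.1°

Sensor diagonal = √(23.5² + 15.6²) = √795.6100 ≈ 28.2066 mm.
Angle of view α = 2·arctan(d/2f) with d = 28.2066 mm and f = 60.94 mm.
d/2f = 0.23143; arctan(0.23143) ≈ 13.0305°, so α ≈ 26.0610°.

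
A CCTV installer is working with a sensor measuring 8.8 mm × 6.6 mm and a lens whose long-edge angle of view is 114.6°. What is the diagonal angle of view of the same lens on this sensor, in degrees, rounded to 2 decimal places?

125.63°

From the long-edge AOV: f = 8.8 / (2·tan(57.3°)) = 8.8 / 3.11532 ≈ 2.8247 mm.
Sensor diagonal = √(8.8² + 6.6²) = √121.0000 ≈ 11.0000 mm.
Diagonal AOV = 2·arctan(11.0000 / (2 × 2.8247)) = 2·arctan(1.94708) ≈ 125.6308°.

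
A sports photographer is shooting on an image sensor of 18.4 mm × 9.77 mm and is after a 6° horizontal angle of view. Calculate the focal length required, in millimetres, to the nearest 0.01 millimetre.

175.55 mm

From α = 2·arctan(w/2f) we get f = w / (2·tan(α/2)).
With w = 18.4 mm and α/2 = 3°, tan(α/2) ≈ 0.05241, so f ≈ 18.4 / 0.10482 ≈ 175.5465 mm.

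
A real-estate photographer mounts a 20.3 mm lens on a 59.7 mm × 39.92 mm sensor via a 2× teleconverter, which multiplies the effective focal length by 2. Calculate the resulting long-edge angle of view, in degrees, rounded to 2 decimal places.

72.65°

Effective focal length f = 20.3 × 2 = 40.6 mm.
α = 2·arctan(59.7 / (2 × 40.6)) = 2·arctan(0.73522) ≈ 72.6483°.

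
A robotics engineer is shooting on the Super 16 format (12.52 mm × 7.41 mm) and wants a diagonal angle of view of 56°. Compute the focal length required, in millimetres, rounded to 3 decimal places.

Sensor diagonal = √(12.52² + 7.41²) = √211.6585 ≈ 14.5485 mm.
From α = 2·arctan(d/2f) we get f = d / (2·tan(α/2)).
With d = 14.5485 mm and α/2 = 28°, tan(α/2) ≈ 0.53171, so f ≈ 14.5485 / 1.06342 ≈ 13.6809 mm.

13.681 mm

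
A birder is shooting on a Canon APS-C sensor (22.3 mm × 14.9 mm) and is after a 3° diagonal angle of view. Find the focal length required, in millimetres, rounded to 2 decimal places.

Sensor diagonal = √(22.3² + 14.9²) = √719.3000 ≈ 26.8198 mm.
From α = 2·arctan(d/2f) we get f = d / (2·tan(α/2)).
With d = 26.8198 mm and α/2 = 1.5°, tan(α/2) ≈ 0.02619, so f ≈ 26.8198 / 0.05237 ≈ 512.1028 mm.

512.10 mm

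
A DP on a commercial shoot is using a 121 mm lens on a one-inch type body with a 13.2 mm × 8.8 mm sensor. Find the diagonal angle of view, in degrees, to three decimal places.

Sensor diagonal = √(13.2² + 8.8²) = √251.6800 ≈ 15.8644 mm.
Angle of view α = 2·arctan(d/2f) with d = 15.8644 mm and f = 121 mm.
d/2f = 0.06556; arctan(0.06556) ≈ 3.7507°, so α ≈ 7.5014°.

7.501°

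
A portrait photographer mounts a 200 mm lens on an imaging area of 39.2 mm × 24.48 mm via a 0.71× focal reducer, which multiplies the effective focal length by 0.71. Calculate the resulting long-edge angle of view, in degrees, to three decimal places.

15.718°

Effective focal length f = 200 × 0.71 = 142 mm.
α = 2·arctan(39.2 / (2 × 142)) = 2·arctan(0.13803) ≈ 15.7175°.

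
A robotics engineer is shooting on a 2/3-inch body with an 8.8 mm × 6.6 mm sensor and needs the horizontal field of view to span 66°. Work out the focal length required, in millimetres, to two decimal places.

From α = 2·arctan(w/2f) we get f = w / (2·tan(α/2)).
With w = 8.8 mm and α/2 = 33°, tan(α/2) ≈ 0.64941, so f ≈ 8.8 / 1.29882 ≈ 6.7754 mm.

6.78 mm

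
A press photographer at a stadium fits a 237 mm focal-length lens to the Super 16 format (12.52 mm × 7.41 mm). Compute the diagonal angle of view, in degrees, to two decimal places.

3.52°

Sensor diagonal = √(12.52² + 7.41²) = √211.6585 ≈ 14.5485 mm.
Angle of view α = 2·arctan(d/2f) with d = 14.5485 mm and f = 237 mm.
d/2f = 0.03069; arctan(0.03069) ≈ 1.7580°, so α ≈ 3.5161°.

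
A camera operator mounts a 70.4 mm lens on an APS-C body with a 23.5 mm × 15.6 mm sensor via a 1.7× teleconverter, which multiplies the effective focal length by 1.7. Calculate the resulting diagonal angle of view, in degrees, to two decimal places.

13.44°

Effective focal length f = 70.4 × 1.7 = 119.68 mm.
Sensor diagonal = √(23.5² + 15.6²) = √795.6100 ≈ 28.2066 mm.
α = 2·arctan(28.207 / (2 × 119.68)) = 2·arctan(0.11784) ≈ 13.4417°.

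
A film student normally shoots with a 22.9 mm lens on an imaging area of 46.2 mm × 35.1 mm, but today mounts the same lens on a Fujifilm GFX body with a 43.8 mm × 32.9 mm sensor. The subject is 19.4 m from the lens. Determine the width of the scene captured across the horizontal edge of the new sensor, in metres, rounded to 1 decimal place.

The focal length stays 22.9 mm; the relevant sensor dimension is now w = 43.8 mm. Object distance dₒ = 19.4 m = 19400 mm.
Thin-lens field width W = w·(dₒ − f)/f = 43.8 × (19400 − 22.9)/22.9 ≈ 37061.877 mm = 37.0619 m.

37.1 m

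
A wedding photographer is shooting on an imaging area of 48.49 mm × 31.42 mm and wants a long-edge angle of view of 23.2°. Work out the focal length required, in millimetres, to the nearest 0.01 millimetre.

118.11 mm

From α = 2·arctan(w/2f) we get f = w / (2·tan(α/2)).
With w = 48.49 mm and α/2 = 11.6°, tan(α/2) ≈ 0.20527, so f ≈ 48.49 / 0.41054 ≈ 118.1124 mm.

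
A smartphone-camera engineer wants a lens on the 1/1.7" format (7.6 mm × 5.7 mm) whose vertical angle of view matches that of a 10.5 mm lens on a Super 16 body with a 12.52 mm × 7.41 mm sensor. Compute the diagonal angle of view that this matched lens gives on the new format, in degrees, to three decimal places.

60.919°

Equal vertical AOV ⇒ f₂ = f₁ · 5.7/7.41 = 10.5 × 0.76923 ≈ 8.0769 mm.
Sensor diagonal = √(7.6² + 5.7²) = √90.2500 ≈ 9.5000 mm.
Diagonal AOV on the new format = 2·arctan(9.5000 / (2 × 8.0769)) = 2·arctan(0.58810) ≈ 60.9192°.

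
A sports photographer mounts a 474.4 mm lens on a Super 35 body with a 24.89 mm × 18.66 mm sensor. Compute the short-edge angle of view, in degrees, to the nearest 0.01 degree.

Angle of view α = 2·arctan(h/2f) with h = 18.66 mm and f = 474.4 mm.
h/2f = 0.01967; arctan(0.01967) ≈ 1.1267°, so α ≈ 2.2534°.

2.25°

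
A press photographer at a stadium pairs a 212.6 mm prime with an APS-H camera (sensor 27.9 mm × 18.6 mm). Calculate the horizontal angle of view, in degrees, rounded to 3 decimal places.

7.508°

Angle of view α = 2·arctan(w/2f) with w = 27.9 mm and f = 212.6 mm.
w/2f = 0.06562; arctan(0.06562) ≈ 3.7541°, so α ≈ 7.5083°.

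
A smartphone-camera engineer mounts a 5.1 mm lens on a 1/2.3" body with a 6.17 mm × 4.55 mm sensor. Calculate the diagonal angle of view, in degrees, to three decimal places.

73.857°

Sensor diagonal = √(6.17² + 4.55²) = √58.7714 ≈ 7.6663 mm.
Angle of view α = 2·arctan(d/2f) with d = 7.6663 mm and f = 5.1 mm.
d/2f = 0.75159; arctan(0.75159) ≈ 36.9283°, so α ≈ 73.8565°.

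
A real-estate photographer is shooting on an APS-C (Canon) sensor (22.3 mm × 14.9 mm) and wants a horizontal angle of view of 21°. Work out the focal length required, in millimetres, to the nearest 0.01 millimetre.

From α = 2·arctan(w/2f) we get f = w / (2·tan(α/2)).
With w = 22.3 mm and α/2 = 10.5°, tan(α/2) ≈ 0.18534, so f ≈ 22.3 / 0.37068 ≈ 60.1600 mm.

60.16 mm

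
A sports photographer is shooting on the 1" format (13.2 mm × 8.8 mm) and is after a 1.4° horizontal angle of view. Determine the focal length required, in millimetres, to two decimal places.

540.19 mm

From α = 2·arctan(w/2f) we get f = w / (2·tan(α/2)).
With w = 13.2 mm and α/2 = 0.7°, tan(α/2) ≈ 0.01222, so f ≈ 13.2 / 0.02444 ≈ 540.1905 mm.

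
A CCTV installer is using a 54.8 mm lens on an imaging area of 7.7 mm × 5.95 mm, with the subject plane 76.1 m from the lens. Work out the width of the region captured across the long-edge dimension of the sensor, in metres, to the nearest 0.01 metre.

dₒ: 76.1 m = 76100 mm.
Similar triangles through the lens centre give W/dₒ = w/dᵢ; with 1/f = 1/dₒ + 1/dᵢ this gives W = w·(dₒ − f)/f.
W = 7.7 mm × (76100 − 54.8) / 54.8 = 7.7 × 1387.6861 ≈ 10685.183 mm = 10.6852 m.

10.69 m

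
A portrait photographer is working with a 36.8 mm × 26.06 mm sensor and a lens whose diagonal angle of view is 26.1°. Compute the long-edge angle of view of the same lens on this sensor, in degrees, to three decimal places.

Sensor diagonal = √(36.8² + 26.06²) = √2033.3636 ≈ 45.0928 mm.
From the diagonal AOV: f = 45.0928 / (2·tan(13.05°)) = 45.0928 / 0.46358 ≈ 97.2719 mm.
Long-edge AOV = 2·arctan(36.8 / (2 × 97.2719)) = 2·arctan(0.18916) ≈ 21.4231°.

21.423°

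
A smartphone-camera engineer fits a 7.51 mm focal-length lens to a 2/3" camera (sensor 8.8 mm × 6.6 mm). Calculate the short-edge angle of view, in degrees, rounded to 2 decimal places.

47.44°

Angle of view α = 2·arctan(h/2f) with h = 6.6 mm and f = 7.51 mm.
h/2f = 0.43941; arctan(0.43941) ≈ 23.7214°, so α ≈ 47.4427°.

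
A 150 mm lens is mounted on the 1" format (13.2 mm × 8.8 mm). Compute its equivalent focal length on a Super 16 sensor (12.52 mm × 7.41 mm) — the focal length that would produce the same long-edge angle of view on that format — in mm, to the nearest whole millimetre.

142 mm

Equal angle of view means equal width/f ratio, so f₂ = f₁ · (width₂/width₁) = 150 × 12.52/13.2.
f₂ = 150 × 0.94848 ≈ 142.273 mm.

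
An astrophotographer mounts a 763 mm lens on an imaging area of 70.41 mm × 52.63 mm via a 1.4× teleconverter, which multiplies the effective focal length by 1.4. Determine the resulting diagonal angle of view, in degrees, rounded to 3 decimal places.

4.712°

Effective focal length f = 763 × 1.4 = 1068.2 mm.
Sensor diagonal = √(70.41² + 52.63²) = √7727.4850 ≈ 87.9061 mm.
α = 2·arctan(87.906 / (2 × 1068.2)) = 2·arctan(0.04115) ≈ 4.7124°.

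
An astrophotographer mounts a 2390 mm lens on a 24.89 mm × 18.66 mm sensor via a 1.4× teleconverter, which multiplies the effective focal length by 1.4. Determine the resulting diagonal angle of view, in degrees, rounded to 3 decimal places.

Effective focal length f = 2390 × 1.4 = 3346 mm.
Sensor diagonal = √(24.89² + 18.66²) = √967.7077 ≈ 31.1080 mm.
α = 2·arctan(31.108 / (2 × 3346)) = 2·arctan(0.00465) ≈ 0.5327°.

0.533°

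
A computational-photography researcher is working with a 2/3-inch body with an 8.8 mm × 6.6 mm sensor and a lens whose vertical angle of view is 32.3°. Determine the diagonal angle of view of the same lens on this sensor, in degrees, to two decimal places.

51.53°

From the vertical AOV: f = 6.6 / (2·tan(16.15°)) = 6.6 / 0.57916 ≈ 11.3958 mm.
Sensor diagonal = √(8.8² + 6.6²) = √121.0000 ≈ 11.0000 mm.
Diagonal AOV = 2·arctan(11.0000 / (2 × 11.3958)) = 2·arctan(0.48263) ≈ 51.5271°.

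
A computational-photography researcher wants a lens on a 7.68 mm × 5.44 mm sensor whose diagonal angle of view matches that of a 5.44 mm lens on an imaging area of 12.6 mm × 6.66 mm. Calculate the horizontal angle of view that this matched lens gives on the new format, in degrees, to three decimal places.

Sensor diagonal = √(12.6² + 6.66²) = √203.1156 ≈ 14.2519 mm.
Sensor diagonal = √(7.68² + 5.44²) = √88.5760 ≈ 9.4115 mm.
Equal diagonal AOV ⇒ f₂ = f₁ · 9.4115/14.2519 = 5.44 × 0.66037 ≈ 3.5924 mm.
Horizontal AOV on the new format = 2·arctan(7.68 / (2 × 3.5924)) = 2·arctan(1.06892) ≈ 93.8160°.

93.816°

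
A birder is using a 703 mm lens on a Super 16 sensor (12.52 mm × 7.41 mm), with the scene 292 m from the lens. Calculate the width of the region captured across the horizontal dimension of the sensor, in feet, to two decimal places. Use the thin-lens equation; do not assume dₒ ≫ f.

17.02 ft

dₒ: 292 m = 292000 mm.
Similar triangles through the lens centre give W/dₒ = w/dᵢ; with 1/f = 1/dₒ + 1/dᵢ this gives W = w·(dₒ − f)/f.
W = 12.52 mm × (292000 − 703) / 703 = 12.52 × 414.3627 ≈ 5187.821 mm = 5187.821/304.8 ft = 17.0204 ft.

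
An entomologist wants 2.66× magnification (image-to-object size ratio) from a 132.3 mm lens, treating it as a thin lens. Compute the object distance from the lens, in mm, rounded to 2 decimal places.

182.04 mm

With m = dᵢ/dₒ and 1/f = 1/dₒ + 1/dᵢ, substituting dᵢ = m·dₒ gives 1/f = (1 + 1/m)/dₒ, hence dₒ = f·(1 + 1/m).
dₒ = 132.3 × (1 + 1/2.66) = 132.3 × 1.37594 ≈ 182.037 mm.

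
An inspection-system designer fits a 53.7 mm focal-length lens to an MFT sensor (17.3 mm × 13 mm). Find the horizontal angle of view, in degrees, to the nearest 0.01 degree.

18.30°

Angle of view α = 2·arctan(w/2f) with w = 17.3 mm and f = 53.7 mm.
w/2f = 0.16108; arctan(0.16108) ≈ 9.1506°, so α ≈ 18.3012°.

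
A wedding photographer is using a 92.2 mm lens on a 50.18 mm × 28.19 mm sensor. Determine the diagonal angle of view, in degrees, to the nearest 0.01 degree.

Sensor diagonal = √(50.18² + 28.19²) = √3312.7085 ≈ 57.5561 mm.
Angle of view α = 2·arctan(d/2f) with d = 57.5561 mm and f = 92.2 mm.
d/2f = 0.31213; arctan(0.31213) ≈ 17.3345°, so α ≈ 34.6691°.

34.67°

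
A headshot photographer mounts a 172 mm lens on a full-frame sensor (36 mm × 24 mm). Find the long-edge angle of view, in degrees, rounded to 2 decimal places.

11.95°

Angle of view α = 2·arctan(w/2f) with w = 36 mm and f = 172 mm.
w/2f = 0.10465; arctan(0.10465) ≈ 5.9743°, so α ≈ 11.9486°.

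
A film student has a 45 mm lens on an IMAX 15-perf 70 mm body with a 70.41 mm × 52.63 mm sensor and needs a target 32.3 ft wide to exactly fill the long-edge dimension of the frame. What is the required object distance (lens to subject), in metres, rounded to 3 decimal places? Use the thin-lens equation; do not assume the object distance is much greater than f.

W: 32.3 ft × 304.8 mm/ft = 9845.04 mm.
Magnification m = w/W = dᵢ/dₒ; combined with 1/f = 1/dₒ + 1/dᵢ this gives dₒ = f·(1 + W/w).
dₒ = 45 mm × (1 + 9845.04/70.41) = 45 × 140.8245 ≈ 6337.100 mm = 6.3371 m.

6.337 m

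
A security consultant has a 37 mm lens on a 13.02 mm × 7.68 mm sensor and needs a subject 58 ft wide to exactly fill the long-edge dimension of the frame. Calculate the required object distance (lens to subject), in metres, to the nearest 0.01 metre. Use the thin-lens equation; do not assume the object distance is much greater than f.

50.28 m

W: 58 ft × 304.8 mm/ft = 17678.40 mm.
Magnification m = w/W = dᵢ/dₒ; combined with 1/f = 1/dₒ + 1/dᵢ this gives dₒ = f·(1 + W/w).
dₒ = 37 mm × (1 + 17678.4/13.02) = 37 × 1358.7880 ≈ 50275.155 mm = 50.2752 m.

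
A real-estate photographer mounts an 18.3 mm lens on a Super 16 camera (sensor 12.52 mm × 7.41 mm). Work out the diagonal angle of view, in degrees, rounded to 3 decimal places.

Sensor diagonal = √(12.52² + 7.41²) = √211.6585 ≈ 14.5485 mm.
Angle of view α = 2·arctan(d/2f) with d = 14.5485 mm and f = 18.3 mm.
d/2f = 0.39750; arctan(0.39750) ≈ 21.6778°, so α ≈ 43.3556°.

43.356°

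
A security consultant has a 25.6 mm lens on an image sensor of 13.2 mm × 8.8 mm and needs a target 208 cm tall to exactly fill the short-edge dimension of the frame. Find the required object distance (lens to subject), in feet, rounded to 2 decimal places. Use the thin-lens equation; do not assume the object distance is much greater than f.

19.94 ft

W: 208 cm = 2080 mm.
Magnification m = h/W = dᵢ/dₒ; combined with 1/f = 1/dₒ + 1/dᵢ this gives dₒ = f·(1 + W/h).
dₒ = 25.6 mm × (1 + 2080/8.8) = 25.6 × 237.3636 ≈ 6076.509 mm = 6076.509/304.8 ft = 19.9361 ft.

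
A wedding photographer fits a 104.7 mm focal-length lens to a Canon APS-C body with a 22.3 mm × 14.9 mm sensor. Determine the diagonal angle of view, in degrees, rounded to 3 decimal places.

Sensor diagonal = √(22.3² + 14.9²) = √719.3000 ≈ 26.8198 mm.
Angle of view α = 2·arctan(d/2f) with d = 26.8198 mm and f = 104.7 mm.
d/2f = 0.12808; arctan(0.12808) ≈ 7.2987°, so α ≈ 14.5973°.

14.597°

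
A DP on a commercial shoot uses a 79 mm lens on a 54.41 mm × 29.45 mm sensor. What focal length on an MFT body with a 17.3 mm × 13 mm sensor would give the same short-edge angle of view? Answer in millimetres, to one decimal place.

34.9 mm

Equal angle of view means equal height/f ratio, so f₂ = f₁ · (height₂/height₁) = 79 × 13/29.45.
f₂ = 79 × 0.44143 ≈ 34.873 mm.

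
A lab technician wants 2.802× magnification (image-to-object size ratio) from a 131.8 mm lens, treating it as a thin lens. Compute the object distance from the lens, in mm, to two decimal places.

With m = dᵢ/dₒ and 1/f = 1/dₒ + 1/dᵢ, substituting dᵢ = m·dₒ gives 1/f = (1 + 1/m)/dₒ, hence dₒ = f·(1 + 1/m).
dₒ = 131.8 × (1 + 1/2.802) = 131.8 × 1.35689 ≈ 178.838 mm.

178.84 mm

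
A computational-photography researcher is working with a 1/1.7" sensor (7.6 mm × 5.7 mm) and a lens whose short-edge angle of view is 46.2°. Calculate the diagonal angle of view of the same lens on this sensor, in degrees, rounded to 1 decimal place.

70.8°

From the short-edge AOV: f = 5.7 / (2·tan(23.1°)) = 5.7 / 0.85307 ≈ 6.6817 mm.
Sensor diagonal = √(7.6² + 5.7²) = √90.2500 ≈ 9.5000 mm.
Diagonal AOV = 2·arctan(9.5000 / (2 × 6.6817)) = 2·arctan(0.71089) ≈ 70.8176°.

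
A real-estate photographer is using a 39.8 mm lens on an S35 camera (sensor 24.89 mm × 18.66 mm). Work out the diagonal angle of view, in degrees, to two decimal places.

Sensor diagonal = √(24.89² + 18.66²) = √967.7077 ≈ 31.1080 mm.
Angle of view α = 2·arctan(d/2f) with d = 31.1080 mm and f = 39.8 mm.
d/2f = 0.39080; arctan(0.39080) ≈ 21.3458°, so α ≈ 42.6915°.

42.69°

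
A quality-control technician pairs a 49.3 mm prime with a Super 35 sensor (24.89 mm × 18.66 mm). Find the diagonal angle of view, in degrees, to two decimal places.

Sensor diagonal = √(24.89² + 18.66²) = √967.7077 ≈ 31.1080 mm.
Angle of view α = 2·arctan(d/2f) with d = 31.1080 mm and f = 49.3 mm.
d/2f = 0.31550; arctan(0.31550) ≈ 17.5103°, so α ≈ 35.0207°.

35.02°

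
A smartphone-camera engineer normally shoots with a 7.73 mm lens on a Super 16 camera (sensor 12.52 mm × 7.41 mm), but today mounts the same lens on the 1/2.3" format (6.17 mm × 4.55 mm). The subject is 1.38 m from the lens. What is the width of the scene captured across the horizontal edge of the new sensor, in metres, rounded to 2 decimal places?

The focal length stays 7.73 mm; the relevant sensor dimension is now w = 6.17 mm. Object distance dₒ = 1.38 m = 1380 mm.
Thin-lens field width W = w·(dₒ − f)/f = 6.17 × (1380 − 7.73)/7.73 ≈ 1095.331 mm = 1.09533 m.

1.10 m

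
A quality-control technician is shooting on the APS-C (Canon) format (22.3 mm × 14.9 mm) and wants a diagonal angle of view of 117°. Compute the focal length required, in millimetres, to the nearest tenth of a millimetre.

8.2 mm

Sensor diagonal = √(22.3² + 14.9²) = √719.3000 ≈ 26.8198 mm.
From α = 2·arctan(d/2f) we get f = d / (2·tan(α/2)).
With d = 26.8198 mm and α/2 = 58.5°, tan(α/2) ≈ 1.63185, so f ≈ 26.8198 / 3.26370 ≈ 8.2176 mm.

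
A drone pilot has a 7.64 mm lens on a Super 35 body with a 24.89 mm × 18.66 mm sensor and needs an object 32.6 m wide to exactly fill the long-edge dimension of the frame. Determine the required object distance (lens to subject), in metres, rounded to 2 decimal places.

10.01 m

W: 32.6 m = 32600 mm.
Magnification m = w/W = dᵢ/dₒ; combined with 1/f = 1/dₒ + 1/dᵢ this gives dₒ = f·(1 + W/w).
dₒ = 7.64 mm × (1 + 32600/24.89) = 7.64 × 1310.7630 ≈ 10014.229 mm = 10.0142 m.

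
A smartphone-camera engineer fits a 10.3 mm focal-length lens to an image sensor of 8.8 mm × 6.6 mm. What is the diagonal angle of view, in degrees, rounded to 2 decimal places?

56.20°

Sensor diagonal = √(8.8² + 6.6²) = √121.0000 ≈ 11.0000 mm.
Angle of view α = 2·arctan(d/2f) with d = 11.0000 mm and f = 10.3 mm.
d/2f = 0.53398; arctan(0.53398) ≈ 28.1014°, so α ≈ 56.2027°.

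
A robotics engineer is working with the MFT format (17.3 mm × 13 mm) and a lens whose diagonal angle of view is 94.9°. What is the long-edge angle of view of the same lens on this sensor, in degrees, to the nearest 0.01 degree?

Sensor diagonal = √(17.3² + 13²) = √468.2900 ≈ 21.6400 mm.
From the diagonal AOV: f = 21.6400 / (2·tan(47.45°)) = 21.6400 / 2.17880 ≈ 9.9321 mm.
Long-edge AOV = 2·arctan(17.3 / (2 × 9.9321)) = 2·arctan(0.87091) ≈ 82.1061°.

82.11°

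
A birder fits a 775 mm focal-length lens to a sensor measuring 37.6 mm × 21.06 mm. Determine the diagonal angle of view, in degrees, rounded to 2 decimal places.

Sensor diagonal = √(37.6² + 21.06²) = √1857.2836 ≈ 43.0962 mm.
Angle of view α = 2·arctan(d/2f) with d = 43.0962 mm and f = 775 mm.
d/2f = 0.02780; arctan(0.02780) ≈ 1.5926°, so α ≈ 3.1853°.

3.19°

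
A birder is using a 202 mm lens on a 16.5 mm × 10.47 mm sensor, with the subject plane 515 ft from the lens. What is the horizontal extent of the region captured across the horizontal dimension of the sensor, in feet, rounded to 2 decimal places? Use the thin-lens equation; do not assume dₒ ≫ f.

42.01 ft

dₒ: 515 ft × 304.8 mm/ft = 156971.99 mm.
Similar triangles through the lens centre give W/dₒ = w/dᵢ; with 1/f = 1/dₒ + 1/dᵢ this gives W = w·(dₒ − f)/f.
W = 16.5 mm × (156972 − 202) / 202 = 16.5 × 776.0891 ≈ 12805.470 mm = 12805.470/304.8 ft = 42.0127 ft.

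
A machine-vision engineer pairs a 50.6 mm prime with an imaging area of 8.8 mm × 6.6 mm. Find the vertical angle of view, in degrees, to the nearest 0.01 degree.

7.46°

Angle of view α = 2·arctan(h/2f) with h = 6.6 mm and f = 50.6 mm.
h/2f = 0.06522; arctan(0.06522) ≈ 3.7314°, so α ≈ 7.4628°.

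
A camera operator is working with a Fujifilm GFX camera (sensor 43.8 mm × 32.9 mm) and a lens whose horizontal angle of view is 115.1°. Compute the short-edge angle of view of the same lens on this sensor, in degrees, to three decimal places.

99.504°

From the horizontal AOV: f = 43.8 / (2·tan(57.55°)) = 43.8 / 3.14543 ≈ 13.9250 mm.
Short-edge AOV = 2·arctan(32.9 / (2 × 13.9250)) = 2·arctan(1.18133) ≈ 99.5039°.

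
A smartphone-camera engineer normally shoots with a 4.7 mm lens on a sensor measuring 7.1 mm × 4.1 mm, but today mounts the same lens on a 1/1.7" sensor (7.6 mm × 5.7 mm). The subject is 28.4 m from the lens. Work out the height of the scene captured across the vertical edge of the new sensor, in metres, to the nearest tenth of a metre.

34.4 m

The focal length stays 4.7 mm; the relevant sensor dimension is now h = 5.7 mm. Object distance dₒ = 28.4 m = 28400 mm.
Thin-lens field height W = h·(dₒ − f)/f = 5.7 × (28400 − 4.7)/4.7 ≈ 34436.853 mm = 34.4369 m.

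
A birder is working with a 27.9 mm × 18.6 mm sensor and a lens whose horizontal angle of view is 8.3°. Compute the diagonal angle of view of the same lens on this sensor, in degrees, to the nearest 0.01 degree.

From the horizontal AOV: f = 27.9 / (2·tan(4.15°)) = 27.9 / 0.14512 ≈ 192.2597 mm.
Sensor diagonal = √(27.9² + 18.6²) = √1124.3700 ≈ 33.5316 mm.
Diagonal AOV = 2·arctan(33.5316 / (2 × 192.2597)) = 2·arctan(0.08720) ≈ 9.9676°.

9.97°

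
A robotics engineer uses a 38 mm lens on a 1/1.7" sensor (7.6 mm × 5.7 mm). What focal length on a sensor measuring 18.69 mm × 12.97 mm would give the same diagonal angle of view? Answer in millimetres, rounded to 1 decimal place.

91.0 mm

Sensor diagonal = √(7.6² + 5.7²) = √90.2500 ≈ 9.5000 mm.
Sensor diagonal = √(18.69² + 12.97²) = √517.5370 ≈ 22.7494 mm.
Equal angle of view means equal diagonal/f ratio, so f₂ = f₁ · (diagonal₂/diagonal₁) = 38 × 22.7494/9.5000.
f₂ = 38 × 2.39468 ≈ 90.998 mm.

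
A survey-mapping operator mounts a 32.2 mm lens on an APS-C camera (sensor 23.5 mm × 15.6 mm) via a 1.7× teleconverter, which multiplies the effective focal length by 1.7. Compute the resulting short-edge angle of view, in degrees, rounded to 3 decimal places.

16.219°

Effective focal length f = 32.2 × 1.7 = 54.74 mm.
α = 2·arctan(15.6 / (2 × 54.74)) = 2·arctan(0.14249) ≈ 16.2192°.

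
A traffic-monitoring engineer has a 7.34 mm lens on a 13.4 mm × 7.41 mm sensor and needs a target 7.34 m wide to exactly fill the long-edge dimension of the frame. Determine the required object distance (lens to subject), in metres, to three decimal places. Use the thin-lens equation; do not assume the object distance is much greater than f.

4.028 m

W: 7.34 m = 7340 mm.
Magnification m = w/W = dᵢ/dₒ; combined with 1/f = 1/dₒ + 1/dᵢ this gives dₒ = f·(1 + W/w).
dₒ = 7.34 mm × (1 + 7340/13.4) = 7.34 × 548.7612 ≈ 4027.907 mm = 4.02791 m.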